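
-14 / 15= -0.93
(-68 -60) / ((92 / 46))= -64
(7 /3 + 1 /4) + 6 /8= 10 /3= 3.33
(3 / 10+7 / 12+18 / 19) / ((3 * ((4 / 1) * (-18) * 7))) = -2087 / 1723680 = -0.00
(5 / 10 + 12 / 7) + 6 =115 / 14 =8.21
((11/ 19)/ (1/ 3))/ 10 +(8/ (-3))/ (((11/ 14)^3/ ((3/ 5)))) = -790253/ 252890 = -3.12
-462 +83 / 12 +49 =-4873 / 12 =-406.08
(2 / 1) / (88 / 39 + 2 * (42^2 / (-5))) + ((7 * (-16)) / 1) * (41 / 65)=-314913667 / 4457440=-70.65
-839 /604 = -1.39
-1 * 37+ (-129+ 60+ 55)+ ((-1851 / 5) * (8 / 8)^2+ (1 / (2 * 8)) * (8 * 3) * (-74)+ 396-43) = -896 / 5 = -179.20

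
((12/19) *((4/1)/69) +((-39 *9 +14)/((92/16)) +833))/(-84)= -9.22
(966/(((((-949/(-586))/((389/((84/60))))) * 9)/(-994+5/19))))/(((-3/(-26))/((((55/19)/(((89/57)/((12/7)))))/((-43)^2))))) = -435564746768800/1597722749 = -272615.98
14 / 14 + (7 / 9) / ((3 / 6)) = 23 / 9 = 2.56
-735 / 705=-49 / 47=-1.04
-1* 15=-15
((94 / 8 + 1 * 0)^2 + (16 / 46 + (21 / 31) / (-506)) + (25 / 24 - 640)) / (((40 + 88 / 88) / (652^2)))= -5006630716321 / 964689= -5189890.96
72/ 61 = 1.18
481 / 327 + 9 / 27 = 1.80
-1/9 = -0.11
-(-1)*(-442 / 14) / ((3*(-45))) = 221 / 945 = 0.23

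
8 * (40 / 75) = 64 / 15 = 4.27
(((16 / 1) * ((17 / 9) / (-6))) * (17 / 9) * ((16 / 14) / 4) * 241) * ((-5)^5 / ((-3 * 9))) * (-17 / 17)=75825.77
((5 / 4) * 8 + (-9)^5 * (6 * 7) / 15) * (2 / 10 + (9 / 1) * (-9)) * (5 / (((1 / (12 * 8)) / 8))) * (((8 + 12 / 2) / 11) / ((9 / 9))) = 65286328543.42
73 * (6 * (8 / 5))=3504 / 5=700.80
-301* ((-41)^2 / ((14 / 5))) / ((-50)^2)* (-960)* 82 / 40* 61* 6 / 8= 1627018047 / 250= 6508072.19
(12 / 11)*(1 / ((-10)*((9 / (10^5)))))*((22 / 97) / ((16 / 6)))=-10000 / 97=-103.09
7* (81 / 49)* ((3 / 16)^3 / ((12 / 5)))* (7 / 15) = 243 / 16384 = 0.01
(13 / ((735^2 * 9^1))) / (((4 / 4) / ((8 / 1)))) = 104 / 4862025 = 0.00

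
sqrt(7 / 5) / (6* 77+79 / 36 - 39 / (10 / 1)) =36* sqrt(35) / 82853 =0.00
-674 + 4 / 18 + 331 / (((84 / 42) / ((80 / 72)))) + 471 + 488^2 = 2143126 / 9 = 238125.11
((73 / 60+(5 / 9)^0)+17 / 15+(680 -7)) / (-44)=-13527 / 880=-15.37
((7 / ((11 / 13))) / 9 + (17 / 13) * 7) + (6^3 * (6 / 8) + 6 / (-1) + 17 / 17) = 167.07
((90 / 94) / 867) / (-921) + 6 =25019881 / 4169981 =6.00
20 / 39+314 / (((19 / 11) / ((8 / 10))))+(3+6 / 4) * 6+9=674104 / 3705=181.94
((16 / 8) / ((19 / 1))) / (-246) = -1 / 2337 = -0.00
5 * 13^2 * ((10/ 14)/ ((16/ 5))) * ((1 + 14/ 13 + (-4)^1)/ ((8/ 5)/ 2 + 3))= -203125/ 2128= -95.45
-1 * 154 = -154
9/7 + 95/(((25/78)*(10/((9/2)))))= 47133/350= 134.67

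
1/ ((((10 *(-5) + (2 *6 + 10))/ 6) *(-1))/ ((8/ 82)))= 6/ 287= 0.02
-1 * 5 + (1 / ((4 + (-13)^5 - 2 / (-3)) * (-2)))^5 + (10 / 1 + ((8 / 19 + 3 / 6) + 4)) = 10342466465162193933433218003054617 / 1042476725931467823529077676700000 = 9.92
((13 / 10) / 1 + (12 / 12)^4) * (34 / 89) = 391 / 445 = 0.88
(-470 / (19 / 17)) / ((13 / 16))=-127840 / 247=-517.57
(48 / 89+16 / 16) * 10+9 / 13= 18611 / 1157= 16.09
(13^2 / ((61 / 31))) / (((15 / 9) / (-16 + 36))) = 62868 / 61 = 1030.62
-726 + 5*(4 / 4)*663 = 2589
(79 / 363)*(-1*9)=-237 / 121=-1.96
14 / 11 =1.27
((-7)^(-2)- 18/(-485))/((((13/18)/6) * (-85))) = -147636/26260325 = -0.01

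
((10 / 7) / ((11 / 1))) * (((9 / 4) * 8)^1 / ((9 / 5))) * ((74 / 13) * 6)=44400 / 1001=44.36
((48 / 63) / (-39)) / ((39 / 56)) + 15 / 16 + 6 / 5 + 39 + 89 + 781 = 332591393 / 365040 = 911.11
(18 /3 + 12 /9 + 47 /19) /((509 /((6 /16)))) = 559 /77368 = 0.01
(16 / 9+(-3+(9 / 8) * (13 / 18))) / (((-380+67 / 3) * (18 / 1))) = 59 / 927072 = 0.00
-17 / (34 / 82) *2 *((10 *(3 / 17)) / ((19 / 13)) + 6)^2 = -444405888 / 104329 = -4259.66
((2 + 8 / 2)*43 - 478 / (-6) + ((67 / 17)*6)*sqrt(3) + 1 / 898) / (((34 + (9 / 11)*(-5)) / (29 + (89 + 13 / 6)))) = 75911*sqrt(3) / 799 + 1030664041 / 759708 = 1521.22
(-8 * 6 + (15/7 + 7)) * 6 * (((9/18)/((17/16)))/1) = -768/7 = -109.71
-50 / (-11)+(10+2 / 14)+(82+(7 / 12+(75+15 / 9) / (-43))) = 3793957 / 39732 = 95.49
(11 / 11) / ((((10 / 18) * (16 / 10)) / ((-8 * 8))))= -72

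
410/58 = 205/29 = 7.07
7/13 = 0.54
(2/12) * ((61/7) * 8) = 244/21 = 11.62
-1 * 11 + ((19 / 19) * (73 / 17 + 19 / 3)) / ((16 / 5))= -3133 / 408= -7.68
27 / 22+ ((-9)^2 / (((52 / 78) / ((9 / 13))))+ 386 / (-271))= 3252086 / 38753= 83.92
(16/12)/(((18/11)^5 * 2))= 161051/2834352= 0.06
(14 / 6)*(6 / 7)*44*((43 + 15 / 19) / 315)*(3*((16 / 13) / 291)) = 90112 / 580545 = 0.16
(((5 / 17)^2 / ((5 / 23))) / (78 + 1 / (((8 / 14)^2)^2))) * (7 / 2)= 103040 / 6464641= 0.02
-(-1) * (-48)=-48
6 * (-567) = -3402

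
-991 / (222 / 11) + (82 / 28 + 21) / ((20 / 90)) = 182051 / 3108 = 58.57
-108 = -108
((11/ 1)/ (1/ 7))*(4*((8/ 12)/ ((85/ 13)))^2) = 208208/ 65025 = 3.20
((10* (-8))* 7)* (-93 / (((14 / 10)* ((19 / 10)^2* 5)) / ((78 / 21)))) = 7654.93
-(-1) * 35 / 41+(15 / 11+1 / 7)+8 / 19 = 166825 / 59983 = 2.78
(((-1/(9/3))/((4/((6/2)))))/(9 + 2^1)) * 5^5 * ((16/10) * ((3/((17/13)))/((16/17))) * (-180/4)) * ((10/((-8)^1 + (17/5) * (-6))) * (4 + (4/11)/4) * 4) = -1233984375/17182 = -71818.44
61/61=1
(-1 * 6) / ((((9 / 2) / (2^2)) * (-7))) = 16 / 21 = 0.76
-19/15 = -1.27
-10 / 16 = -5 / 8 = -0.62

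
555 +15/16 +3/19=169053/304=556.10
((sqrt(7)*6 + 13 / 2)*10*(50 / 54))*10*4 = 65000 / 27 + 20000*sqrt(7) / 9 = 8286.85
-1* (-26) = 26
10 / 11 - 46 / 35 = -156 / 385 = -0.41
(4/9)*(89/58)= 178/261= 0.68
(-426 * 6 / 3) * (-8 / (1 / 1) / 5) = 6816 / 5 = 1363.20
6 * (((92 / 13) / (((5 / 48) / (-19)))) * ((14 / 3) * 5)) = -2349312 / 13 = -180716.31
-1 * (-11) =11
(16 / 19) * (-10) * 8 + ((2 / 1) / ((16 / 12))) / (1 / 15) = -44.87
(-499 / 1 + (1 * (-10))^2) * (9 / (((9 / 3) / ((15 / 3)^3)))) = -149625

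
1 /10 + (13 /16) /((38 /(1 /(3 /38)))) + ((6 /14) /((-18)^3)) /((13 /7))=0.37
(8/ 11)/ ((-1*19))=-8/ 209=-0.04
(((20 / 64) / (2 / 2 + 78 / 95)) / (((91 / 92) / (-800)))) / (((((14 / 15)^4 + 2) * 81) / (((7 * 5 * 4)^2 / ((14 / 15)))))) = -2048437500000 / 157054417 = -13042.85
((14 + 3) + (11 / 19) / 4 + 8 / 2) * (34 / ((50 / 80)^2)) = 874208 / 475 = 1840.44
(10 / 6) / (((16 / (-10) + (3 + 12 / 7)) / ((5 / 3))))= 875 / 981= 0.89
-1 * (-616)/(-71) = -616/71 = -8.68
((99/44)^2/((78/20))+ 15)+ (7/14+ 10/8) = 1877/104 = 18.05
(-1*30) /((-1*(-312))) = -5 /52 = -0.10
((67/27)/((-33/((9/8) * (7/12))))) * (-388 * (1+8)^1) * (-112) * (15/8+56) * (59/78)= -8699125967/10296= -844903.45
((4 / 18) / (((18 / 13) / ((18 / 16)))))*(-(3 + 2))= -65 / 72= -0.90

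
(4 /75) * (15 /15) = 4 /75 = 0.05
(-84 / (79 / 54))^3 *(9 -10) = 93329542656 / 493039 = 189294.44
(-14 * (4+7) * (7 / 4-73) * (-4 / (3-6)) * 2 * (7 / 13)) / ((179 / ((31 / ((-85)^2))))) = 1269884 / 3362515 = 0.38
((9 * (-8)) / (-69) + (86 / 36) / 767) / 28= 332333 / 8891064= 0.04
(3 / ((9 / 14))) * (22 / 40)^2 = 847 / 600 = 1.41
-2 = -2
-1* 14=-14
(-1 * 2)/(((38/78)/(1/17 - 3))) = 3900/323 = 12.07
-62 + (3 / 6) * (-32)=-78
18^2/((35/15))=972/7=138.86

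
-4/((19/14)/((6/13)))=-336/247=-1.36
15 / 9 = 5 / 3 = 1.67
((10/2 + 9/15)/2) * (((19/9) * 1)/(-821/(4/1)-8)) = -1064/38385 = -0.03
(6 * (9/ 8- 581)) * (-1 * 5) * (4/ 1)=69585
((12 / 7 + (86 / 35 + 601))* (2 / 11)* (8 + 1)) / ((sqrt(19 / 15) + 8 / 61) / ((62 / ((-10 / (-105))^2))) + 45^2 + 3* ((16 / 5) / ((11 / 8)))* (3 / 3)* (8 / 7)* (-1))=0.49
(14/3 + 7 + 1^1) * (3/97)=38/97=0.39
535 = 535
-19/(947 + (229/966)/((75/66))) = -12075/601976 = -0.02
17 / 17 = 1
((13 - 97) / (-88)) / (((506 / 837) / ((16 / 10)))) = 35154 / 13915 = 2.53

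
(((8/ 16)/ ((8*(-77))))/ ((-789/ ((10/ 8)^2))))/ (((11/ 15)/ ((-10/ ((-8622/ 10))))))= 3125/ 122921301888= 0.00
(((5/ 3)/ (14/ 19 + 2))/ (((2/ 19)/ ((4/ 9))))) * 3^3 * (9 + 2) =19855/ 26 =763.65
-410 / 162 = -205 / 81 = -2.53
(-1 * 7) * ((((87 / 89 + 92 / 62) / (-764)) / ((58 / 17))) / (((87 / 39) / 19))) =199607863 / 3545447432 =0.06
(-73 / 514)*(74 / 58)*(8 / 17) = -10804 / 126701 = -0.09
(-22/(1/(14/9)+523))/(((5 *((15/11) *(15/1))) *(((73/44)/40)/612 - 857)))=81095168/169179643596925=0.00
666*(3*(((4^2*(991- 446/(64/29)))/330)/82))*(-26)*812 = -19676255.27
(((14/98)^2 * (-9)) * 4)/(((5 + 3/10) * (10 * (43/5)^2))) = -900/4801853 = -0.00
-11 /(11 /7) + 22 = 15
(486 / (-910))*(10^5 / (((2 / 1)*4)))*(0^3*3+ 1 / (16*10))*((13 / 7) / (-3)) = 10125 / 392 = 25.83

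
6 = 6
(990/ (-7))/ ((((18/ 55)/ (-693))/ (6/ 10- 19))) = -5510340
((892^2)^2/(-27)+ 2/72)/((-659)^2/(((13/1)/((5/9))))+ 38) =-32920222446553/26110212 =-1260817.89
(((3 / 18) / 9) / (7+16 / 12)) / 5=1 / 2250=0.00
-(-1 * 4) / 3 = 4 / 3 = 1.33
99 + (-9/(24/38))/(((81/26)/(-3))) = 2029/18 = 112.72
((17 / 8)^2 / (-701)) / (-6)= 0.00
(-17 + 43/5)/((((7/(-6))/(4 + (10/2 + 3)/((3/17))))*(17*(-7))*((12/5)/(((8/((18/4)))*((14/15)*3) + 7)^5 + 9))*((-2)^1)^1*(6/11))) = 18516294906488368/65876540625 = 281075.70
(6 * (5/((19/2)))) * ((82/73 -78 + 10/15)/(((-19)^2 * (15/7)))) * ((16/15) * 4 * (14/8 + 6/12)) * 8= -11963392/500707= -23.89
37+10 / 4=79 / 2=39.50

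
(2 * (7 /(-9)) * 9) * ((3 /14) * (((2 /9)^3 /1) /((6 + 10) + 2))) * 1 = -4 /2187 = -0.00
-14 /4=-7 /2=-3.50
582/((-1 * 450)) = -97/75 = -1.29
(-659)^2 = 434281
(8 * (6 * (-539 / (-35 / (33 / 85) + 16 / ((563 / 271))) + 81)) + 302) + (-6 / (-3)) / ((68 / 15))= 234591456767 / 52082458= 4504.23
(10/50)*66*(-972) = -64152/5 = -12830.40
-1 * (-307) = 307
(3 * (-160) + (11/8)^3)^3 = -14603541628965589/134217728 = -108804863.91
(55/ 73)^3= 166375/ 389017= 0.43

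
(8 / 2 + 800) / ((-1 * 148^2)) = -201 / 5476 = -0.04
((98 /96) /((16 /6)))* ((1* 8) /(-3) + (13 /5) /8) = -13769 /15360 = -0.90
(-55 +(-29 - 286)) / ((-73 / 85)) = 430.82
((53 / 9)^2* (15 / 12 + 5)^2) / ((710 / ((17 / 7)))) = 5969125 / 1288224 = 4.63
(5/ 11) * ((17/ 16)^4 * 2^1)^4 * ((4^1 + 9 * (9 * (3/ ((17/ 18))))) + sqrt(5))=243305959378334342405 * sqrt(5)/ 12682136550675316736 + 31787207987016504381265/ 6341068275337658368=5055.81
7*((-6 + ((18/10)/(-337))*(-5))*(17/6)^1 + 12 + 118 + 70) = 863751/674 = 1281.53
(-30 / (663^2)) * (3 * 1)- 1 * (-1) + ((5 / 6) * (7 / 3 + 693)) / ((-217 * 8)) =72604247 / 109013112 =0.67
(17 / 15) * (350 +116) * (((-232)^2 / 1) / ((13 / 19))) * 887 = 36851351271.71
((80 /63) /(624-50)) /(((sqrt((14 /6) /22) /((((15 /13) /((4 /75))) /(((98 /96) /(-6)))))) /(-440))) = 158400000 *sqrt(462) /8958131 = 380.07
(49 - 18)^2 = 961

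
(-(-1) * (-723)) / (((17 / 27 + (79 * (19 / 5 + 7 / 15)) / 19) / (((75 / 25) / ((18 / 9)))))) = -5563485 / 94238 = -59.04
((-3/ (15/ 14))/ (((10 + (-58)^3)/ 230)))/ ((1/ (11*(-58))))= -205436/ 97551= -2.11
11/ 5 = 2.20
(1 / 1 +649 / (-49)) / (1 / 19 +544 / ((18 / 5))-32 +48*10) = -102600 / 5020393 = -0.02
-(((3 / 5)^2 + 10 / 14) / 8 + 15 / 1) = -5297 / 350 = -15.13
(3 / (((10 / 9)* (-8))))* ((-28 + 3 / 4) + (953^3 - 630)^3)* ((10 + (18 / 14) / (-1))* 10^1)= -610226000173396039727751002343 / 32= -19069562505418626241492220000.00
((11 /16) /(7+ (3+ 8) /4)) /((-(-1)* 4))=11 /624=0.02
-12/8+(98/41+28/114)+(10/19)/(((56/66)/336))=51551/246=209.56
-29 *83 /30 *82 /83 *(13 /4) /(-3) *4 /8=15457 /360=42.94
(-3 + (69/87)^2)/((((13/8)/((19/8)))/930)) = -35233980/10933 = -3222.72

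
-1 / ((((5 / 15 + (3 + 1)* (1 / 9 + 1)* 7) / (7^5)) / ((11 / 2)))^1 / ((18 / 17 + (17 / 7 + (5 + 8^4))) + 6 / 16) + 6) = -928887045471 / 5573322349802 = -0.17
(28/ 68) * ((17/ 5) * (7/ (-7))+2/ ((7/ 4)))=-79/ 85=-0.93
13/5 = 2.60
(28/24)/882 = 1/756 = 0.00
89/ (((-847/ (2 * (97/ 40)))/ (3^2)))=-4.59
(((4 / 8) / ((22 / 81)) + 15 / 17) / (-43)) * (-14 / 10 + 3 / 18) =25123 / 321640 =0.08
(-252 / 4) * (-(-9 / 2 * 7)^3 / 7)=-2250423 / 8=-281302.88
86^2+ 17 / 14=103561 / 14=7397.21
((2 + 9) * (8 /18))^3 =85184 /729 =116.85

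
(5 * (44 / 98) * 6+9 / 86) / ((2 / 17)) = 972417 / 8428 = 115.38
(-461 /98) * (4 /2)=-461 /49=-9.41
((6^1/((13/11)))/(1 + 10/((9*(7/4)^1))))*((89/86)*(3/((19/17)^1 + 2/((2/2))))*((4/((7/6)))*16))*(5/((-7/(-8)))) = 20706554880/21361067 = 969.36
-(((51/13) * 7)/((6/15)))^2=-3186225/676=-4713.35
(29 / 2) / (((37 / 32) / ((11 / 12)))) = 1276 / 111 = 11.50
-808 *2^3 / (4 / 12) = -19392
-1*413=-413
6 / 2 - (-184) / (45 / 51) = 3173 / 15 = 211.53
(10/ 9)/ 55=2/ 99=0.02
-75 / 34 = -2.21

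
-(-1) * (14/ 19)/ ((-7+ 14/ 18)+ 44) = 63/ 3230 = 0.02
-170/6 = -85/3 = -28.33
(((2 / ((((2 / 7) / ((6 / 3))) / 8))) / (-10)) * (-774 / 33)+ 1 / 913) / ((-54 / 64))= -38374048 / 123255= -311.34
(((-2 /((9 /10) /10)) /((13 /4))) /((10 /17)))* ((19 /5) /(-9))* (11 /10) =28424 /5265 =5.40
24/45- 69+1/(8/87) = -6911/120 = -57.59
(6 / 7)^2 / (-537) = -0.00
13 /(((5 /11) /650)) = 18590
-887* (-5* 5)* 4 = 88700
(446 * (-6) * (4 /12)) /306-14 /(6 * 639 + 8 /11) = -1345481 /460989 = -2.92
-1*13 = -13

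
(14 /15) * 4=56 /15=3.73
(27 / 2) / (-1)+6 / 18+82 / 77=-5591 / 462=-12.10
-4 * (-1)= 4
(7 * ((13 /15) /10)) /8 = 91 /1200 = 0.08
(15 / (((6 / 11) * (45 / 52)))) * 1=286 / 9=31.78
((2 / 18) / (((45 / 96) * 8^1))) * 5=4 / 27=0.15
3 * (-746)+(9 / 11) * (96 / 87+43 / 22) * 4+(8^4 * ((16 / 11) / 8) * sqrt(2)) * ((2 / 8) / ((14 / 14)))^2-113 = -2275.17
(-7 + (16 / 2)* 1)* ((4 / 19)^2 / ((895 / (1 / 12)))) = 0.00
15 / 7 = 2.14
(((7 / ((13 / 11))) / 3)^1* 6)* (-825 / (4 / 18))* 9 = -5145525 / 13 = -395809.62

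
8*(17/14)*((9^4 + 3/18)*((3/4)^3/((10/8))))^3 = 756089854140594159/7168000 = 105481285454.88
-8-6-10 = -24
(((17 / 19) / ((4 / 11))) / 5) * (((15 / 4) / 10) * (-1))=-561 / 3040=-0.18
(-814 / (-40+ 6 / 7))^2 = 8116801 / 18769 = 432.46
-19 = -19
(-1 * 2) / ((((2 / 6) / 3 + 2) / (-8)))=144 / 19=7.58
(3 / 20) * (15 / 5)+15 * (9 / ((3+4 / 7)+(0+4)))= 19377 / 1060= 18.28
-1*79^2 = -6241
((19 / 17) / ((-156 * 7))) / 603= -19 / 11194092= -0.00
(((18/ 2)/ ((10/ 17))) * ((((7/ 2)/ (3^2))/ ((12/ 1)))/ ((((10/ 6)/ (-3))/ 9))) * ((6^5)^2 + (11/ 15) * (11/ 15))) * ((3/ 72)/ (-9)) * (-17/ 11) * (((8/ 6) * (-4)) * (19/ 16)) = 522931146206077/ 23760000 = 22008886.62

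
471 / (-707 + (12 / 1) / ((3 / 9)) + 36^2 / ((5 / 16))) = 2355 / 17381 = 0.14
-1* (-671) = 671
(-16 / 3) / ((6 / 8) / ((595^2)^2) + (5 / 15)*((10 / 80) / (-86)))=1379673376480000 / 125333699077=11008.00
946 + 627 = 1573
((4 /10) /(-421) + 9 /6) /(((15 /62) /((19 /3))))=3717179 /94725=39.24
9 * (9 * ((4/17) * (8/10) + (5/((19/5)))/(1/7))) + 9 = 770.30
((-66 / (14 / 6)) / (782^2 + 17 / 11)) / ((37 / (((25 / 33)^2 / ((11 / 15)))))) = -18750 / 19164599069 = -0.00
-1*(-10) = 10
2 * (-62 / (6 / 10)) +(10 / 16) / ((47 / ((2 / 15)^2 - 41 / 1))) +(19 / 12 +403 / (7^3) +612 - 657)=-1447717673 / 5803560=-249.45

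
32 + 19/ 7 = 34.71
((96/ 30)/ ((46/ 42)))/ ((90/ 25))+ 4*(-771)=-212740/ 69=-3083.19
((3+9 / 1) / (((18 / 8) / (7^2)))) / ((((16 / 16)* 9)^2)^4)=784 / 129140163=0.00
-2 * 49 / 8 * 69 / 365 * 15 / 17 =-10143 / 4964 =-2.04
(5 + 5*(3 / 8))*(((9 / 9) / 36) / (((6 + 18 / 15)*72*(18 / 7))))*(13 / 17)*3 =25025 / 76142592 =0.00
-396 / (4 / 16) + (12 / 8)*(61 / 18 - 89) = -20549 / 12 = -1712.42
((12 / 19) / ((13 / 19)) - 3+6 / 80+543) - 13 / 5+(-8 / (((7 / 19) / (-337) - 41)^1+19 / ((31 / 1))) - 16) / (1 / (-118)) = 2403.02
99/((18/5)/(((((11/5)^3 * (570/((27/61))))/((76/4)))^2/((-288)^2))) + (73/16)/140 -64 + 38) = -162426349771840/41663371962703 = -3.90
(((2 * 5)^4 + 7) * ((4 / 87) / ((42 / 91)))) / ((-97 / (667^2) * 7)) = -653158.58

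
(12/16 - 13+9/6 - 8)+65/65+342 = 1297/4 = 324.25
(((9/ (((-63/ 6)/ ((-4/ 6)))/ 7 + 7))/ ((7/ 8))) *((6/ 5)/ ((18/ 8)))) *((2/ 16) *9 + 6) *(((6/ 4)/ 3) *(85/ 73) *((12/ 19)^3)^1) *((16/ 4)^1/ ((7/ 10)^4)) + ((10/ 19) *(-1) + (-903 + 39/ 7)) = -14546344442332/ 16387850227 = -887.63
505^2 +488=255513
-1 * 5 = -5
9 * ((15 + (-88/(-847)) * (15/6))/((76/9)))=95175/5852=16.26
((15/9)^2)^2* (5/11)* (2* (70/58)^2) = 7656250/749331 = 10.22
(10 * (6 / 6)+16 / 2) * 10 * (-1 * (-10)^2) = -18000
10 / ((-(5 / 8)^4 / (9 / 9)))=-8192 / 125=-65.54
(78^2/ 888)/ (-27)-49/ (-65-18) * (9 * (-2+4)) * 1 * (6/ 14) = 237721/ 55278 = 4.30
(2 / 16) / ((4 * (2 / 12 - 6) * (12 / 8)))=-1 / 280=-0.00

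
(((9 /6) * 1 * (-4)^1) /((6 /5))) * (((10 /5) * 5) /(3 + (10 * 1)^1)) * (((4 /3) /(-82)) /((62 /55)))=2750 /49569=0.06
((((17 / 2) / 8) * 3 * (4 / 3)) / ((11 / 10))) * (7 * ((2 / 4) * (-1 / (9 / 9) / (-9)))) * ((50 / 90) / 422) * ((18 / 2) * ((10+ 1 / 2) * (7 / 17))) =0.08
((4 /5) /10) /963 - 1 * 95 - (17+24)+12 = -2985298 /24075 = -124.00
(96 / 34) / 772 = 12 / 3281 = 0.00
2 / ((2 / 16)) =16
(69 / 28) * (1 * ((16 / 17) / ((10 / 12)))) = 1656 / 595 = 2.78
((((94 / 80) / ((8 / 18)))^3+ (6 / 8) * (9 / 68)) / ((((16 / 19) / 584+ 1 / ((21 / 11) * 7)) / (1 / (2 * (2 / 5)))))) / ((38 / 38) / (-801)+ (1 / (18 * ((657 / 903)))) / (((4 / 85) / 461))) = 46266561450788661549 / 113669204125766041600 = 0.41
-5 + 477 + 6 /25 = 11806 /25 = 472.24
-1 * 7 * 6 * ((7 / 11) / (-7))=42 / 11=3.82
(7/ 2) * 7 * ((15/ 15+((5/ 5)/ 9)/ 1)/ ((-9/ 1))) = -3.02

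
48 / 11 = 4.36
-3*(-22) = 66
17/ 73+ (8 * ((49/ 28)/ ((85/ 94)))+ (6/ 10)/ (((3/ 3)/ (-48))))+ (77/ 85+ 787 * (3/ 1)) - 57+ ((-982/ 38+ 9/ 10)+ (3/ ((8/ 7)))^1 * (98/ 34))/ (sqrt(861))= 2844150/ 1241 - 32071 * sqrt(861)/ 1589160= 2291.23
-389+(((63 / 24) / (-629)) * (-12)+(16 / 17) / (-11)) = -5383473 / 13838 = -389.04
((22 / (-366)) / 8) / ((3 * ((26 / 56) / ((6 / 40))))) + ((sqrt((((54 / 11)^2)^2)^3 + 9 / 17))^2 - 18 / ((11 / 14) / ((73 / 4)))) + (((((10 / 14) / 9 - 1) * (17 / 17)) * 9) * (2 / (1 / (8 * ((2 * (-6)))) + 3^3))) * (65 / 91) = 126267342144341036604088684763869 / 644583329873318054299080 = 195889866.05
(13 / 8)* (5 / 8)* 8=65 / 8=8.12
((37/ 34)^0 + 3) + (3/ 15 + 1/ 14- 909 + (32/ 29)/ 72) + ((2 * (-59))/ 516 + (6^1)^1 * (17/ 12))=-704253743/ 785610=-896.44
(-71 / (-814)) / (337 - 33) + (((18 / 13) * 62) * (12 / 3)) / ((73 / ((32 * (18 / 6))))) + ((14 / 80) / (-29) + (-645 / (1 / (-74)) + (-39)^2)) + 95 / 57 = 5077464008916917 / 102153548640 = 49704.24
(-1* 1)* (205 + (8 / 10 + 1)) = -206.80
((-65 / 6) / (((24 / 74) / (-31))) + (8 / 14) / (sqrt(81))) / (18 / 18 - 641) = -521917 / 322560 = -1.62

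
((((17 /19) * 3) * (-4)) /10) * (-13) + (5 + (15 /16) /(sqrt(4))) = 59057 /3040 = 19.43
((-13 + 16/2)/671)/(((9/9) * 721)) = -5/483791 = -0.00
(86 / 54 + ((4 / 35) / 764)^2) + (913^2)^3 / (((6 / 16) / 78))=145363237700445923152102225102 / 1206609075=120472521475479473873.59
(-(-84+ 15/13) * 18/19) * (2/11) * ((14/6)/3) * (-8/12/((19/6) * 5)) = -0.47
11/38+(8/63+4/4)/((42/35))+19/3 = 27155/3591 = 7.56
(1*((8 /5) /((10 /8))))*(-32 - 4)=-1152 /25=-46.08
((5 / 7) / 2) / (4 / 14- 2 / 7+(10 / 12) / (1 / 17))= 3 / 119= 0.03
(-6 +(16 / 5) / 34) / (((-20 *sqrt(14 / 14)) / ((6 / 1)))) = 753 / 425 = 1.77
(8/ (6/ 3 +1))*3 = 8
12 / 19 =0.63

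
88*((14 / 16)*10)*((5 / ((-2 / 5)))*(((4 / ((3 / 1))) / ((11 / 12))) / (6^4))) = -875 / 81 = -10.80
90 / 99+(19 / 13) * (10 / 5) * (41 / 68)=12989 / 4862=2.67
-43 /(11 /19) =-817 /11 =-74.27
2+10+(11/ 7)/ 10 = 851/ 70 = 12.16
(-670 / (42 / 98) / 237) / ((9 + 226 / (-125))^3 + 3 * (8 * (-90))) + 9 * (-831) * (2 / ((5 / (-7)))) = 259978558416999016 / 12414690305055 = 20941.20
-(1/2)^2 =-1/4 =-0.25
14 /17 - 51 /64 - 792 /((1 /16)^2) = -220594147 /1088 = -202751.97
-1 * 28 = -28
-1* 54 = -54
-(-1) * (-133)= -133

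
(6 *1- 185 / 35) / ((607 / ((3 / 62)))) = 15 / 263438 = 0.00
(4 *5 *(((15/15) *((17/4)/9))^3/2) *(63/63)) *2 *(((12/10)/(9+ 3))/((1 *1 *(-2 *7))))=-4913/326592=-0.02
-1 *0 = 0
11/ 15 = 0.73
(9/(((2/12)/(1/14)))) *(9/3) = 81/7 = 11.57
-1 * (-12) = 12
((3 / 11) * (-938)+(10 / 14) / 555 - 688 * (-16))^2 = 8445409475390281 / 73051209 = 115609441.53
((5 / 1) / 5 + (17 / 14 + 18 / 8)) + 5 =265 / 28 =9.46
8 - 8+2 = 2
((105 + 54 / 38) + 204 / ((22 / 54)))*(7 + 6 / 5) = 5202654 / 1045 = 4978.62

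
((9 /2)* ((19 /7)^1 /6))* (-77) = -627 /4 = -156.75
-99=-99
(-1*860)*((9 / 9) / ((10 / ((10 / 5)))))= -172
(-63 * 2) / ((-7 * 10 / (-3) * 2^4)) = -27 / 80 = -0.34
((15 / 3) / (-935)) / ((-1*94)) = 1 / 17578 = 0.00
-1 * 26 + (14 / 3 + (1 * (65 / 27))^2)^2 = 44353663 / 531441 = 83.46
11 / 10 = 1.10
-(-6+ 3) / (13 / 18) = 54 / 13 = 4.15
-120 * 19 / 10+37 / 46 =-10451 / 46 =-227.20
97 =97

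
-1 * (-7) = 7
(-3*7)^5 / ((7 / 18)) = -10501974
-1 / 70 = -0.01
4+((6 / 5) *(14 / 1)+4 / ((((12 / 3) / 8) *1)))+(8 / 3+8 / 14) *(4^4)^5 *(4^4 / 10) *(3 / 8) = 1196268651021296 / 35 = 34179104314894.17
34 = 34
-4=-4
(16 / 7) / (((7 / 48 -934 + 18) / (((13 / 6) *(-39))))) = 64896 / 307727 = 0.21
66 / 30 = 11 / 5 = 2.20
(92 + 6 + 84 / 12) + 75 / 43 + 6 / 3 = 4676 / 43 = 108.74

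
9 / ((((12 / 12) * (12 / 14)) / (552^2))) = 3199392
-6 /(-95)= 0.06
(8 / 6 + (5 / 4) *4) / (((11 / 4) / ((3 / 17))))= 76 / 187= 0.41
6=6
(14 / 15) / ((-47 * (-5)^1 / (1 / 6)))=7 / 10575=0.00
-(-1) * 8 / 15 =8 / 15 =0.53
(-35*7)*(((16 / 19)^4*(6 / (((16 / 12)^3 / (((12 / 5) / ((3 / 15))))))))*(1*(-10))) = 4877107200 / 130321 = 37423.80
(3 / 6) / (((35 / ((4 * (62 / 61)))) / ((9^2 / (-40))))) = -2511 / 21350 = -0.12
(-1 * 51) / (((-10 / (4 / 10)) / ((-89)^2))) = 403971 / 25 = 16158.84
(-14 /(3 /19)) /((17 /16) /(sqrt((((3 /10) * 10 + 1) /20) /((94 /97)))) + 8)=-26421248 /2180127 + 36176 * sqrt(45590) /2180127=-8.58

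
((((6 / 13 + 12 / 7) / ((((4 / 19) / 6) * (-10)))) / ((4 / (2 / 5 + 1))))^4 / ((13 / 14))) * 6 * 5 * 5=21294110128527621 / 5940688000000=3584.45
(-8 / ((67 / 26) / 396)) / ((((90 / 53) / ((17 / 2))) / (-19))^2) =-167630412092 / 15075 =-11119762.00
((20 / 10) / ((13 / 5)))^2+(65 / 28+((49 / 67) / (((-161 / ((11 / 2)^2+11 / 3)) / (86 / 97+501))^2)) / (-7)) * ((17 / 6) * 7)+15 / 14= -7879194251133971651 / 340857167230944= -23115.82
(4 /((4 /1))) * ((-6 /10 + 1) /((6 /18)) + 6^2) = 186 /5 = 37.20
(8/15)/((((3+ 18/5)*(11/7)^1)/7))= 392/1089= 0.36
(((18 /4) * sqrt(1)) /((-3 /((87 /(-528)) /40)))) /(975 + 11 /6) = 261 /41261440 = 0.00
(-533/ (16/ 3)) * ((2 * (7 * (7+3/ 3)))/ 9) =-3731/ 3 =-1243.67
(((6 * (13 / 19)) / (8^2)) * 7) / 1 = 273 / 608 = 0.45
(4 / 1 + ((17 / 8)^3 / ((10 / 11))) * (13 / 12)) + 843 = 52742239 / 61440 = 858.43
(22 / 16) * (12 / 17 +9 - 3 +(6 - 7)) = 1067 / 136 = 7.85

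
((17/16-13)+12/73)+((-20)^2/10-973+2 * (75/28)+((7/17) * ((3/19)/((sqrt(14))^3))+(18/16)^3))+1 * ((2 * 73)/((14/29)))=-166283769/261632+3 * sqrt(14)/9044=-635.56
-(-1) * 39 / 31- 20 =-581 / 31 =-18.74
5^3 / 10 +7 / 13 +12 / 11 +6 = 5757 / 286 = 20.13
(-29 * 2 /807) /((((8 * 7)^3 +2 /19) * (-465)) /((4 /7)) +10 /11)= 24244 /48206450679495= 0.00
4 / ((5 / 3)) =12 / 5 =2.40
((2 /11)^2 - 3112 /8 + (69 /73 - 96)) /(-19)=4275364 /167827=25.47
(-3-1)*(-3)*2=24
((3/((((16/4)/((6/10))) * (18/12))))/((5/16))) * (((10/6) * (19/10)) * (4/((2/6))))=912/25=36.48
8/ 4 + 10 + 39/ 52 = 51/ 4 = 12.75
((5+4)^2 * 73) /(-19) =-5913 /19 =-311.21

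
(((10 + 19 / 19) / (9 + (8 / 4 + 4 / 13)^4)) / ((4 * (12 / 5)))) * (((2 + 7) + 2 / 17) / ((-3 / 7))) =-1704377675 / 2612135952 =-0.65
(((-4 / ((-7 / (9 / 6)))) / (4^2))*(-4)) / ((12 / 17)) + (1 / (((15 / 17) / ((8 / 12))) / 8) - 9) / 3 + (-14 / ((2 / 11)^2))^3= -287112467239 / 3780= -75955679.16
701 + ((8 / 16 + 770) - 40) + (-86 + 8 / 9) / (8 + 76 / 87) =823285 / 579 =1421.91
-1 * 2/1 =-2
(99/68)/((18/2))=11/68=0.16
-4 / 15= -0.27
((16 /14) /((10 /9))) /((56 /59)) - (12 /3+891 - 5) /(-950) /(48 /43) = 429659 /223440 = 1.92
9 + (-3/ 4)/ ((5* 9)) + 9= 1079/ 60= 17.98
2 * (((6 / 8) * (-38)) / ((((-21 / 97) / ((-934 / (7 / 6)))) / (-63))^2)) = -151585299750672 / 49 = -3093577545932.08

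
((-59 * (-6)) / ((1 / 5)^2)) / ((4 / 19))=84075 / 2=42037.50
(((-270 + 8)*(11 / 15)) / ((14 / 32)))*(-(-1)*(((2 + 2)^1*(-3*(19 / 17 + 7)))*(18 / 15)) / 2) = 76361472 / 2975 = 25667.72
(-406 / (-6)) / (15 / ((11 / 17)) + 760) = 2233 / 25845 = 0.09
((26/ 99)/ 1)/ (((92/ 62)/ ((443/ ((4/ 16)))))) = 714116/ 2277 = 313.62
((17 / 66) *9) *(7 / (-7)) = -2.32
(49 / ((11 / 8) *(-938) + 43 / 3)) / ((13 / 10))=-1176 / 39793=-0.03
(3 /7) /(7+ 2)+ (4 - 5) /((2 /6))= -62 /21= -2.95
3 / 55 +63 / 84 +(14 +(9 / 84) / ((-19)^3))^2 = 399240432613027 / 2028618388720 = 196.80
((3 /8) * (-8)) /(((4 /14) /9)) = -189 /2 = -94.50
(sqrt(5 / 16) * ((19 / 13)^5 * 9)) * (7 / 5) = 155994237 * sqrt(5) / 7425860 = 46.97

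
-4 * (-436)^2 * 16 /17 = -12166144 /17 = -715655.53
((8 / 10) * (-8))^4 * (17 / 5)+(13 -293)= 16950792 / 3125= 5424.25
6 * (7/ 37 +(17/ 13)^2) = 71256/ 6253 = 11.40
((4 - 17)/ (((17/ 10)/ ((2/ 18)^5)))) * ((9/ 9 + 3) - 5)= 130/ 1003833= 0.00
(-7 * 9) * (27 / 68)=-1701 / 68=-25.01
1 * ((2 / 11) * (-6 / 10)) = -6 / 55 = -0.11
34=34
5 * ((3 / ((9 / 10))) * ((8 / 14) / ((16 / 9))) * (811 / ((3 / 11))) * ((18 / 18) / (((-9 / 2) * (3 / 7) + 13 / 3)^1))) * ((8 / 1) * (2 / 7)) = 15141.73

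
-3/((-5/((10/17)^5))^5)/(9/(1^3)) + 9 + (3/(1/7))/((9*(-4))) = 194277789553329546757632189698919/23082509649393609515758279964228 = 8.42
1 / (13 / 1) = 1 / 13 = 0.08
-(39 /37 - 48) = 1737 /37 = 46.95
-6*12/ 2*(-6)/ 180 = 6/ 5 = 1.20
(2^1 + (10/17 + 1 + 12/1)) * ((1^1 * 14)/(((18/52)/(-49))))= -4726540/153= -30892.42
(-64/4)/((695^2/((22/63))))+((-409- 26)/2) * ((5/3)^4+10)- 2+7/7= -703720573687/182583450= -3854.24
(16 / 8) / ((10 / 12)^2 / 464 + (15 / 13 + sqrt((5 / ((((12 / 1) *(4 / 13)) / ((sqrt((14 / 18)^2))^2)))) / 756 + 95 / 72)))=0.87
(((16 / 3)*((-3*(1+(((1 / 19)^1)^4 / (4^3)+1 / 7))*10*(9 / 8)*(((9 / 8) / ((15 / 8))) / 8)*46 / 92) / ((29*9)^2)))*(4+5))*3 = -600519231 / 196403130112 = -0.00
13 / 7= 1.86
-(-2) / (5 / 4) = 1.60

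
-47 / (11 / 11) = -47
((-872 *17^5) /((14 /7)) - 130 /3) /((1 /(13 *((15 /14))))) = -60358125295 /7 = -8622589327.86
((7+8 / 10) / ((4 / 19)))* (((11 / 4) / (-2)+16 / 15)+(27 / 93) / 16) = -533273 / 49600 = -10.75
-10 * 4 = -40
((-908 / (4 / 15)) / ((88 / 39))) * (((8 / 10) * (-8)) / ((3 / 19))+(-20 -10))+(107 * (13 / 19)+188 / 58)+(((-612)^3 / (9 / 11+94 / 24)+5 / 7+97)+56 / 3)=-15370717654136629 / 318202500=-48304829.96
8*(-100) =-800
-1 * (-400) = 400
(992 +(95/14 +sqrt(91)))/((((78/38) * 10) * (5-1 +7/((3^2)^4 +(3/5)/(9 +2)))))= 1142717 * sqrt(91)/93848105 +15978611811/1313873470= 12.28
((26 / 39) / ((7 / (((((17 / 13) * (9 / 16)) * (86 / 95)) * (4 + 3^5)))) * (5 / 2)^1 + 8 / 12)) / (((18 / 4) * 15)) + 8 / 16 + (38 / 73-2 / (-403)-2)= -6475338439 / 6733126530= -0.96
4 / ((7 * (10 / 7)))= 2 / 5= 0.40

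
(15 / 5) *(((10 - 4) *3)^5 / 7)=5668704 / 7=809814.86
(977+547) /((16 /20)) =1905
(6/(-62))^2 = 9/961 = 0.01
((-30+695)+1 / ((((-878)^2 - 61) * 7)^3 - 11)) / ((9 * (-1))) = -34822384365628916295517 / 471280389910767288210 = -73.89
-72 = -72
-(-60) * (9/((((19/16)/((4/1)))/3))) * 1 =103680/19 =5456.84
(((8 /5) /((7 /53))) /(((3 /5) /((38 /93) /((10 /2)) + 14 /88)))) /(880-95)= 0.01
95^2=9025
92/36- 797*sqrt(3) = 23/9- 797*sqrt(3) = -1377.89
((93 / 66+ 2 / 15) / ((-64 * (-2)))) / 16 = 509 / 675840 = 0.00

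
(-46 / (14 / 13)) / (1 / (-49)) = 2093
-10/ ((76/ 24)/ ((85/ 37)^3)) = -36847500/ 962407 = -38.29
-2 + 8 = 6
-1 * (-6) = 6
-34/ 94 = -17/ 47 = -0.36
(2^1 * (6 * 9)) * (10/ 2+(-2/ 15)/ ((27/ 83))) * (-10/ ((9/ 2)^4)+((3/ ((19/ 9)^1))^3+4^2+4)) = 7644808107508/ 675028485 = 11325.16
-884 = -884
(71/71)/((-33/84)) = -28/11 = -2.55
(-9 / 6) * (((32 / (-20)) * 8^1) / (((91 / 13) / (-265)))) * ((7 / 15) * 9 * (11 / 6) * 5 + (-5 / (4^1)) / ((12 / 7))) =-27454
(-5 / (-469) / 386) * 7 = 5 / 25862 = 0.00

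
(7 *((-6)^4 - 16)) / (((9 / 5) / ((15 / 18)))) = 112000 / 27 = 4148.15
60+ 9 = 69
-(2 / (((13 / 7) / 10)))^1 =-140 / 13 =-10.77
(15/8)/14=15/112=0.13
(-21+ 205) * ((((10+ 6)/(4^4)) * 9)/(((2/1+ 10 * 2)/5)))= 1035/44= 23.52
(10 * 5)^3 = 125000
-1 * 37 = -37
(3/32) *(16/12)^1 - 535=-4279/8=-534.88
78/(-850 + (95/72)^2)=-404352/4397375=-0.09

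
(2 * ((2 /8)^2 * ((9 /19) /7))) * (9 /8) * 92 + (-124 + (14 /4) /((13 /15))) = -3294397 /27664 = -119.09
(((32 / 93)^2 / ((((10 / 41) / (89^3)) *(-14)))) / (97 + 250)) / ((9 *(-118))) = 3699677312 / 55777357755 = 0.07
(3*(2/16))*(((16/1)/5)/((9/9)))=6/5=1.20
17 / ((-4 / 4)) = -17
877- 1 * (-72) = 949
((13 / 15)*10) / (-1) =-26 / 3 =-8.67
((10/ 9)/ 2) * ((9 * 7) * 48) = 1680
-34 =-34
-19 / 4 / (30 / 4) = -19 / 30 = -0.63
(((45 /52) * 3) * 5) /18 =75 /104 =0.72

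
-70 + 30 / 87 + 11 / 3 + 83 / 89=-503728 / 7743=-65.06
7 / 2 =3.50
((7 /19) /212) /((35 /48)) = 12 /5035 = 0.00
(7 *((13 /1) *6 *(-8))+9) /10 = -4359 /10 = -435.90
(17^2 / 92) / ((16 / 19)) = 5491 / 1472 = 3.73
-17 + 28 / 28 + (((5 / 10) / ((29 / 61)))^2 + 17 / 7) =-293533 / 23548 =-12.47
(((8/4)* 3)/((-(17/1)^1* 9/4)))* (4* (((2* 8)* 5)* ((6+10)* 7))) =-286720/51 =-5621.96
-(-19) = 19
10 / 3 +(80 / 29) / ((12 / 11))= 170 / 29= 5.86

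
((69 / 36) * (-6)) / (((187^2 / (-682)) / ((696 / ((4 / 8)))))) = 992496 / 3179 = 312.20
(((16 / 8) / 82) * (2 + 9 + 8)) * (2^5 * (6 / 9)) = 9.89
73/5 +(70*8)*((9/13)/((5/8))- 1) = 4869/65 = 74.91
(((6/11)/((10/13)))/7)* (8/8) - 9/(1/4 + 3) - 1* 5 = -38378/5005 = -7.67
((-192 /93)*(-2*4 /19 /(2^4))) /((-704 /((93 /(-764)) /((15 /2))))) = 1 /798380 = 0.00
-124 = -124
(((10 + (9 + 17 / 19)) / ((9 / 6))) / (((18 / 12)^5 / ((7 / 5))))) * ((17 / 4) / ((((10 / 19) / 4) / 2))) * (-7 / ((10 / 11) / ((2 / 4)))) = -2052512 / 3375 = -608.15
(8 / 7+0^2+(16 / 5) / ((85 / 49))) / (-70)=-4444 / 104125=-0.04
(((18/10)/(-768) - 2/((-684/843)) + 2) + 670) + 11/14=344862803/510720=675.25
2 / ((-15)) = -2 / 15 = -0.13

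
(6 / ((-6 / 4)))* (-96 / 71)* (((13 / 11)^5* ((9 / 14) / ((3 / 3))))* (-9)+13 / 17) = -68.01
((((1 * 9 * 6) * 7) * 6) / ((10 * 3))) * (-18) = -6804 / 5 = -1360.80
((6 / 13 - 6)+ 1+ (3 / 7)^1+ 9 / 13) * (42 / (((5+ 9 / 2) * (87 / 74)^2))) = -10.93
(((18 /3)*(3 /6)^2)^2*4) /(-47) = -0.19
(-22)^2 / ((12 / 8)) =968 / 3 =322.67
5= 5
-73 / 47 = -1.55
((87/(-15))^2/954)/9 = 841/214650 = 0.00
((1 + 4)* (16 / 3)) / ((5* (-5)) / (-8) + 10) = 128 / 63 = 2.03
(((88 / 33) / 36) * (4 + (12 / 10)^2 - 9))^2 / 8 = 7921 / 911250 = 0.01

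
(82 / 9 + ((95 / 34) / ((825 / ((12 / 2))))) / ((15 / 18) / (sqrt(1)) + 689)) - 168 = -5534048924 / 34829685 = -158.89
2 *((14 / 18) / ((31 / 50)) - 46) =-24968 / 279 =-89.49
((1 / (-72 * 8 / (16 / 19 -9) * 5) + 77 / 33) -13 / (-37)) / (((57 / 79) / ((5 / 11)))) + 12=3476537417 / 253889856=13.69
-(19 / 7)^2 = -361 / 49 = -7.37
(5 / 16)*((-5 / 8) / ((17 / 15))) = -375 / 2176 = -0.17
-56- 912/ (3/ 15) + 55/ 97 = -447697/ 97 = -4615.43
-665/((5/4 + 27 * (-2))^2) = -10640/44521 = -0.24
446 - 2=444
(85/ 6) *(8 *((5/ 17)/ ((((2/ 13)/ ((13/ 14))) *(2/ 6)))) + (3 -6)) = 7855/ 14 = 561.07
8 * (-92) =-736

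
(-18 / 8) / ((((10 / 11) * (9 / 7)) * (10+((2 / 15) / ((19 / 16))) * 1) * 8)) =-399 / 16768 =-0.02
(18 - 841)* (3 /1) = -2469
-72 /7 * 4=-288 /7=-41.14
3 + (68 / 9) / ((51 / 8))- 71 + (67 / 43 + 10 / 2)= -69958 / 1161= -60.26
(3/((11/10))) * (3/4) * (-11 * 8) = -180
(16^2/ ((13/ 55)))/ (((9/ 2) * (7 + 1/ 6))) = 56320/ 1677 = 33.58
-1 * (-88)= 88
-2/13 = -0.15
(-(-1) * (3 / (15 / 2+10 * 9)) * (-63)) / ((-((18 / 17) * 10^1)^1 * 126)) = 0.00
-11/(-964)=11/964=0.01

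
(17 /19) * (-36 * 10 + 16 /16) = -6103 /19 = -321.21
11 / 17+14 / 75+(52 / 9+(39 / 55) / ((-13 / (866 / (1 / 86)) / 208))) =-844957.46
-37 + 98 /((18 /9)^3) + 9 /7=-657 /28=-23.46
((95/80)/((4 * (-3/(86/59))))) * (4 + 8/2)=-817/708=-1.15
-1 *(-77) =77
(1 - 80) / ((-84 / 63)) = 237 / 4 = 59.25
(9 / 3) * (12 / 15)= 12 / 5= 2.40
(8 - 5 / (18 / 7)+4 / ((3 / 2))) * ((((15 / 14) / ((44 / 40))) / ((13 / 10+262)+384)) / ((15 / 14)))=7850 / 640827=0.01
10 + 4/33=334/33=10.12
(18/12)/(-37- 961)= -3/1996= -0.00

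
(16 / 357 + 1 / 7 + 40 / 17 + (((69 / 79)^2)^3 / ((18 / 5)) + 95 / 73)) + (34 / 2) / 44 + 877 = 245671926528714589319 / 278744495846642364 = 881.35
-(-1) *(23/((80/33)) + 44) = 4279/80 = 53.49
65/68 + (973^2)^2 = 60948114362053/68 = 896295799441.96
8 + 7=15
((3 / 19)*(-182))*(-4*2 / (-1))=-4368 / 19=-229.89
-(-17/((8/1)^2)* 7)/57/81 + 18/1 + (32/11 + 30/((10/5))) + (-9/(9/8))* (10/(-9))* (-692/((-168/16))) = 14145949963/22752576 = 621.73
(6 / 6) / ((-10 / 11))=-11 / 10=-1.10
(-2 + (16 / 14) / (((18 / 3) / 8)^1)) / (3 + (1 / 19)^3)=-34295 / 216069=-0.16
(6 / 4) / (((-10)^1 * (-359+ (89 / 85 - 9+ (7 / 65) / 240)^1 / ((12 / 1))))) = 477360 / 1144590601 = 0.00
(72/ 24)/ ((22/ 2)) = 3/ 11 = 0.27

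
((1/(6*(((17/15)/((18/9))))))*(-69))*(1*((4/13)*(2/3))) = -4.16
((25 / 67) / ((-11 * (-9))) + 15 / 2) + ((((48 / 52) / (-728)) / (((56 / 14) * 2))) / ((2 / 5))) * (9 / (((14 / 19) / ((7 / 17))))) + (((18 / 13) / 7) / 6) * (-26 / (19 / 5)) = 168610477775 / 23172836544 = 7.28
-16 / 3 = -5.33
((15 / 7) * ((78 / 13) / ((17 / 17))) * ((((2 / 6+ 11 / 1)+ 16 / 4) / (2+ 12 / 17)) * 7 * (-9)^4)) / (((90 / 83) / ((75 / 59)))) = 231439275 / 59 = 3922699.58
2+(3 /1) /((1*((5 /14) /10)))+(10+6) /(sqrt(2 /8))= 118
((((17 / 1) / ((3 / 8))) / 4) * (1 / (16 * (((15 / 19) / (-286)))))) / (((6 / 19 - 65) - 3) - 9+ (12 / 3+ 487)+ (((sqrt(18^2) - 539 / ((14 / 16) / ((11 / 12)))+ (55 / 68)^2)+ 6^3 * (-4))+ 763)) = 1014495196 / 919970985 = 1.10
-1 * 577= -577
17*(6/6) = 17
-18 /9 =-2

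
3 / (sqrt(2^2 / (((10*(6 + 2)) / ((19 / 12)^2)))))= 72*sqrt(5) / 19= 8.47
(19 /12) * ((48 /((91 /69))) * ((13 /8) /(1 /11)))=14421 /14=1030.07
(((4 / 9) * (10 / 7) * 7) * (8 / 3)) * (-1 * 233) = -74560 / 27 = -2761.48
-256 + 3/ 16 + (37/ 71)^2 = -20610909/ 80656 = -255.54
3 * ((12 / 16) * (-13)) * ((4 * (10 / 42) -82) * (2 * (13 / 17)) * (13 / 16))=5608941 / 1904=2945.87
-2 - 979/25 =-1029/25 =-41.16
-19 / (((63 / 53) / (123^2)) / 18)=-4352829.43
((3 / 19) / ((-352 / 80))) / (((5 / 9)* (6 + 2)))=-27 / 3344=-0.01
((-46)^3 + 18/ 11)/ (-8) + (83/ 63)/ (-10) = 168629959/ 13860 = 12166.66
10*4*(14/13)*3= 1680/13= 129.23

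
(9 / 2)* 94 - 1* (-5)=428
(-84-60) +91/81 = -142.88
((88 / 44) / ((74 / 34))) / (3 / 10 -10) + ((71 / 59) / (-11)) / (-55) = -11881481 / 128109355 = -0.09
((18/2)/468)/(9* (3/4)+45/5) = 1/819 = 0.00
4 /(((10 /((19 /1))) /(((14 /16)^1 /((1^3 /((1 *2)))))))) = 133 /10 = 13.30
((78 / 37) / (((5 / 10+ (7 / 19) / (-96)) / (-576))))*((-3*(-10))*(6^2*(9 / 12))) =-13275684864 / 6697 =-1982333.11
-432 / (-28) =108 / 7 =15.43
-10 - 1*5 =-15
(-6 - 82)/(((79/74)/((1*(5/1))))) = -32560/79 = -412.15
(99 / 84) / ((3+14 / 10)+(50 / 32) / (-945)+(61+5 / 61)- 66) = -1087020 / 479317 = -2.27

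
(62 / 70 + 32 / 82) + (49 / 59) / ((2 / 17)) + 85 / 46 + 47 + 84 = 274925157 / 1947295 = 141.18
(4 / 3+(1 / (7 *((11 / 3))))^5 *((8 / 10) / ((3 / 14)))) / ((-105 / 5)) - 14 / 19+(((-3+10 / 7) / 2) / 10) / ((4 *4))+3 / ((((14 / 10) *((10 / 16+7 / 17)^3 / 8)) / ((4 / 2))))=30715414391062857341 / 1025184495189505728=29.96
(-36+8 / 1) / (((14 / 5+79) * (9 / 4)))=-560 / 3681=-0.15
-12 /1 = -12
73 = 73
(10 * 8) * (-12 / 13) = -960 / 13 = -73.85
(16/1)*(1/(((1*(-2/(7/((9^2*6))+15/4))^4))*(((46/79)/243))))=14160439382661919/168972728832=83803.11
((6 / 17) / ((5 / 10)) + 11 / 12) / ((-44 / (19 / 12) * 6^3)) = -6289 / 23265792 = -0.00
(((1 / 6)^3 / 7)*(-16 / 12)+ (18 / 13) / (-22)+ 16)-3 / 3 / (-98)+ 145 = 160.95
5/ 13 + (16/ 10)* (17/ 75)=3643/ 4875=0.75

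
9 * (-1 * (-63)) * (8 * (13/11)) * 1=58968/11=5360.73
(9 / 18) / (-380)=-1 / 760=-0.00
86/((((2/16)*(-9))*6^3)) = -86/243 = -0.35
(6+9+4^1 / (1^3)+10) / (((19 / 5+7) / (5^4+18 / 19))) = 1724485 / 1026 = 1680.78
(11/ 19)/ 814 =1/ 1406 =0.00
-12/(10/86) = -516/5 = -103.20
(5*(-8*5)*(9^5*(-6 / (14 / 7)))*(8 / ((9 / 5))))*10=1574640000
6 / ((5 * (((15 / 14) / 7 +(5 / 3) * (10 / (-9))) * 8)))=-3969 / 44950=-0.09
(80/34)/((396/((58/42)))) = 290/35343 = 0.01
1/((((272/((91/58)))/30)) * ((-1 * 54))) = -455/141984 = -0.00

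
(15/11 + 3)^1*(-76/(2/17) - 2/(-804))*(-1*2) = 4155056/737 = 5637.80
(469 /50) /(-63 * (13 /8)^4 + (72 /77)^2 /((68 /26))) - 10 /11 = -46370731791926 /49836369050325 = -0.93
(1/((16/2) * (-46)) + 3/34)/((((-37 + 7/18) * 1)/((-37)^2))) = -6591735/2061352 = -3.20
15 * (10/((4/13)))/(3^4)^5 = 0.00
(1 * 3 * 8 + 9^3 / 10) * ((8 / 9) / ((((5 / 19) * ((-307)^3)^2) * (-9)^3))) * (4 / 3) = -98192 / 137322056691913842225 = -0.00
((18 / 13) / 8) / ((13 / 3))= 27 / 676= 0.04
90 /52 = 45 /26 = 1.73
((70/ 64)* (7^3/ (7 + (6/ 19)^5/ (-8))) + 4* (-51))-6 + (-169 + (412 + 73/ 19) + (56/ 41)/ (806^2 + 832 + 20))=90.44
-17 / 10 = -1.70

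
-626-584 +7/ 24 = -29033/ 24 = -1209.71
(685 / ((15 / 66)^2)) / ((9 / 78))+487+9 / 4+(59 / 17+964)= 118718399 / 1020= 116390.59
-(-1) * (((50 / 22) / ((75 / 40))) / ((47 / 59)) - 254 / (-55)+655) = 661.14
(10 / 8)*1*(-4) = -5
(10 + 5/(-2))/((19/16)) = 120/19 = 6.32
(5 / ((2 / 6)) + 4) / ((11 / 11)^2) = 19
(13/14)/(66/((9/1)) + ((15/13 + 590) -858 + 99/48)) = -4056/1124543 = -0.00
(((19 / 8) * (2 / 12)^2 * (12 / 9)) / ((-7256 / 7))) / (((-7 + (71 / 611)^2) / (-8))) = -0.00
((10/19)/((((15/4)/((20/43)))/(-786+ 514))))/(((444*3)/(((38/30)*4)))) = -8704/128871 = -0.07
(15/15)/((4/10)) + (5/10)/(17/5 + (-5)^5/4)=77765/31114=2.50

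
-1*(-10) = 10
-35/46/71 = -0.01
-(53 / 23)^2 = -2809 / 529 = -5.31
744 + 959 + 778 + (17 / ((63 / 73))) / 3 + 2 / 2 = 470339 / 189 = 2488.57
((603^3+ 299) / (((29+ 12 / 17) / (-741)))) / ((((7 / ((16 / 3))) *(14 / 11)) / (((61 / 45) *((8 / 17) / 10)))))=-1162845403189184 / 5567625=-208858427.64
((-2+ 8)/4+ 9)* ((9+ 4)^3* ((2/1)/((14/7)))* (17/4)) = 784329/8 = 98041.12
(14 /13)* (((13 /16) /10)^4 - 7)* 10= -32112440073 /425984000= -75.38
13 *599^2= 4664413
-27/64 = -0.42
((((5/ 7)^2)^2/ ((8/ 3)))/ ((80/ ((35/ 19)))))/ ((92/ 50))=46875/ 38372096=0.00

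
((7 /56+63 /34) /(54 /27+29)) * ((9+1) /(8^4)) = 0.00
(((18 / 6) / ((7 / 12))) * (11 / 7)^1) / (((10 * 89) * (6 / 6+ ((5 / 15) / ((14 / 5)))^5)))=0.01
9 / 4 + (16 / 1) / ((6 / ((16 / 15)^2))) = 14267 / 2700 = 5.28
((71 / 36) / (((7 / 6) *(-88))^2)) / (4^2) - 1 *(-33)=200352839 / 6071296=33.00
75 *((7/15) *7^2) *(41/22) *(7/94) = 492205/2068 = 238.01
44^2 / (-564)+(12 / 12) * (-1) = -625 / 141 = -4.43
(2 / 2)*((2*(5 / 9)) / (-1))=-10 / 9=-1.11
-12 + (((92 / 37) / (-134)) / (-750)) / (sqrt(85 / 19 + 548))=-12 + 23 * sqrt(199443) / 9758273625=-12.00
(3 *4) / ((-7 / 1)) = -12 / 7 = -1.71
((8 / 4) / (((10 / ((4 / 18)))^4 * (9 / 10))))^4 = 256 / 2968180043715070508056640625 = 0.00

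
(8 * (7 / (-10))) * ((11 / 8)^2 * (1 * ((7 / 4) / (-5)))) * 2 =5929 / 800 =7.41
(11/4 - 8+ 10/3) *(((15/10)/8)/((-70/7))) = 23/640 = 0.04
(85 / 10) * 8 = 68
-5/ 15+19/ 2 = 55/ 6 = 9.17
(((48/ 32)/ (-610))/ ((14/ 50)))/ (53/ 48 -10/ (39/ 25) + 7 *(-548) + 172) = 2340/ 977679269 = 0.00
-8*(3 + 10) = -104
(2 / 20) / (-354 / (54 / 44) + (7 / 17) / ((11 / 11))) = -153 / 440690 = -0.00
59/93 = 0.63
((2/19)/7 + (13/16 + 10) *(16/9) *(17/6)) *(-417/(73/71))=-22094.93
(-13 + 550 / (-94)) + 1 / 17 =-15015 / 799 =-18.79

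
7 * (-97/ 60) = -679/ 60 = -11.32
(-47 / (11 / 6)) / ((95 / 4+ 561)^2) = -4512 / 60180131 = -0.00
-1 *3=-3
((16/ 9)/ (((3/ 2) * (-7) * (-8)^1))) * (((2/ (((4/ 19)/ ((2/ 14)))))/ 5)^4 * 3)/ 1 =130321/ 378157500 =0.00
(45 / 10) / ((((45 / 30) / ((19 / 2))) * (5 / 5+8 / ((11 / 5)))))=209 / 34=6.15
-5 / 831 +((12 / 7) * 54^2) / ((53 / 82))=2384423009 / 308301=7734.07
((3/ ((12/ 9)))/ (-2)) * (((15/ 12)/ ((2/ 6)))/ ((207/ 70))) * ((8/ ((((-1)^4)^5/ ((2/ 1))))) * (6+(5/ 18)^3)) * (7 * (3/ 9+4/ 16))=-561.24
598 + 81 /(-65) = 38789 /65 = 596.75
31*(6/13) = 186/13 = 14.31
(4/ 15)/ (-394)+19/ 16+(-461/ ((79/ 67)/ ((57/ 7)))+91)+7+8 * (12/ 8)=-3072.46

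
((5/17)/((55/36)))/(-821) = -36/153527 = -0.00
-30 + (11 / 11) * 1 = -29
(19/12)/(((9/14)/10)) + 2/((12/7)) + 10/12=719/27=26.63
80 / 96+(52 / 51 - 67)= -2215 / 34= -65.15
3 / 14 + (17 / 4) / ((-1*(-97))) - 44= -118803 / 2716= -43.74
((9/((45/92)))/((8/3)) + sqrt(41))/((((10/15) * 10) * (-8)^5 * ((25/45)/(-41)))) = 1107 * sqrt(41)/3276800 + 76383/32768000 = 0.00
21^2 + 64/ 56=3095/ 7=442.14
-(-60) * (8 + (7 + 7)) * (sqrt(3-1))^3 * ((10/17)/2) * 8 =8784.76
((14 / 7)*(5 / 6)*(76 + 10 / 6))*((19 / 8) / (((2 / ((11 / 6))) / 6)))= 243485 / 144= 1690.87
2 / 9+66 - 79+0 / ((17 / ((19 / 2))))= -115 / 9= -12.78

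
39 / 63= 13 / 21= 0.62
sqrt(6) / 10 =0.24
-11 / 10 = -1.10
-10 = -10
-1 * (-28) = 28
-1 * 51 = -51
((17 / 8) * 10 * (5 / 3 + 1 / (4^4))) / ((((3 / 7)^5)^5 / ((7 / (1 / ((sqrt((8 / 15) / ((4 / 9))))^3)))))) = 204750333644435169160510339 * sqrt(30) / 2169058840174080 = 517027820161.70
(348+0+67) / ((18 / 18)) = 415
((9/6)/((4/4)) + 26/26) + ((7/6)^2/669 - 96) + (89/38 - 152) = -111267149/457596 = -243.16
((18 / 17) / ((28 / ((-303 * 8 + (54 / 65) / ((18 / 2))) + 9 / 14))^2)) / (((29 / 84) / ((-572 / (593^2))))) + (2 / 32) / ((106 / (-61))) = -1225898966666207371 / 32776278031151200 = -37.40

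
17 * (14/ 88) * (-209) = -2261/ 4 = -565.25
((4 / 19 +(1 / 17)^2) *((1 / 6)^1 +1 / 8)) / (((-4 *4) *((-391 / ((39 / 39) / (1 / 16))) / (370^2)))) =281500625 / 12881886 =21.85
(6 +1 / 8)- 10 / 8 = 4.88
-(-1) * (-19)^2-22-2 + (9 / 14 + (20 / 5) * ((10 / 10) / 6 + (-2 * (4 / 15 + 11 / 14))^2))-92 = 5821853 / 22050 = 264.03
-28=-28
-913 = -913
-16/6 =-8/3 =-2.67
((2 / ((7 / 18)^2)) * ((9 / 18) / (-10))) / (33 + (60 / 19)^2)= -19494 / 1266895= -0.02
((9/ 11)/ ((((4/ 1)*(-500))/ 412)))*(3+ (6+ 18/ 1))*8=-36.41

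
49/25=1.96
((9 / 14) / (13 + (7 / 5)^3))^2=140625 / 84345856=0.00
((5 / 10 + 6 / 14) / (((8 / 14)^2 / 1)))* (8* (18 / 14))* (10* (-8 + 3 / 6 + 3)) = -1316.25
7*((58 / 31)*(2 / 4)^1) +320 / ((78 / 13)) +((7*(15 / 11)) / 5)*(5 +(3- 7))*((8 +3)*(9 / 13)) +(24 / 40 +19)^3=1149147878 / 151125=7603.96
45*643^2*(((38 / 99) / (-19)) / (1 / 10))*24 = -992277600 / 11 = -90207054.55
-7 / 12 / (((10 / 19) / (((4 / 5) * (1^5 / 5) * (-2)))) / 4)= 532 / 375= 1.42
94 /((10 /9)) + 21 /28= 1707 /20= 85.35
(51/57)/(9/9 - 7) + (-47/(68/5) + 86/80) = -98063/38760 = -2.53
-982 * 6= -5892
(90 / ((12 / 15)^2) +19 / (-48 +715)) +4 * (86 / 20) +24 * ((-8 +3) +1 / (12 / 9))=1490171 / 26680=55.85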